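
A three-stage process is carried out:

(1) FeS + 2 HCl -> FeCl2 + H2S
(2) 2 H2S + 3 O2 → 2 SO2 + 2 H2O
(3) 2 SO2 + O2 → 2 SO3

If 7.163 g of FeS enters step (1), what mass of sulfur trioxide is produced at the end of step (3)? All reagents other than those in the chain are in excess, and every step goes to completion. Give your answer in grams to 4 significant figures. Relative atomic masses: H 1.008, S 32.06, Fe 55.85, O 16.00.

M(FeS) = 55.85 + 32.06 = 87.91 g/mol.
M(SO3) = 32.06 + 3(16.00) = 80.06 g/mol.
n(FeS) = 7.163 / 87.91 = 0.081481 mol.
Reaction (1): FeS→H2S ratio 1:1 ⇒ n(H2S) = 0.081481 mol.
Reaction (2): H2S→SO2 ratio 2:2 ⇒ n(SO2) = 0.081481 mol.
Reaction (3): SO2→SO3 ratio 2:2 ⇒ n(SO3) = 0.081481 mol.
Mass of SO3 = 0.081481 × 80.06 = 6.5234 g.

6.523 g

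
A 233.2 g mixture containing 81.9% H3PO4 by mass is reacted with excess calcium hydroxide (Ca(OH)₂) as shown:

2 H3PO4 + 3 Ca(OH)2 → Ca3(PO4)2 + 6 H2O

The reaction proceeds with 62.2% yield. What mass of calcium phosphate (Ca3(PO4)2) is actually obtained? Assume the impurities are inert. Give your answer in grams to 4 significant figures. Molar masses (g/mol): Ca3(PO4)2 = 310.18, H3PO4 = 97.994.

Pure H3PO4 available = 233.2 g × 0.819 = 190.99 g.
n(H3PO4) = 190.99 g / 97.994 g/mol = 1.9490 mol.
From the equation the H3PO4:Ca3(PO4)2 mole ratio is 2:1, so n(Ca3(PO4)2) = 1.9490 × 1/2 = 0.97450 mol.
Mass of Ca3(PO4)2 = 0.97450 mol × 310.18 g/mol = 302.27 g.
Actual mass collected = 302.27 g × 0.622 = 188.01 g.

188.0 g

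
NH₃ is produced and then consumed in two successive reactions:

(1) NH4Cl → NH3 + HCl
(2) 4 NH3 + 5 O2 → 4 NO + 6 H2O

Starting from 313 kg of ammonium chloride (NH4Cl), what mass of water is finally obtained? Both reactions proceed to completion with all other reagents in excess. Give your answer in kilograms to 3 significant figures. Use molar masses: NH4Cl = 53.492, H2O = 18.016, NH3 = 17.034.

313 kg = 313000 g.
n(NH4Cl) = 313000 / 53.492 = 5851 mol.
Step 1 gives a 1:1 ratio of NH4Cl to NH3, so n(NH3) = 5851 mol.
In step 2 the NH3:H2O ratio is 4:6, so n(H2O) = 8777 mol.
Mass of H2O = 8777 × 18.016 = 158100 g = 158 kg.

158 kg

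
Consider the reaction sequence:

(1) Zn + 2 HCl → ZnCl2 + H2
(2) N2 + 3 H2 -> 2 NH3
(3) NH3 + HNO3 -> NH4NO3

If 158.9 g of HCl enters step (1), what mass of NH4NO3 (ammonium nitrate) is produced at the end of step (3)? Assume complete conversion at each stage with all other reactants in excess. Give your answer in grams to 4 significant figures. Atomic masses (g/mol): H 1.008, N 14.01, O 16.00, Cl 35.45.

M(HCl) = 1.008 + 35.45 = 36.458 g/mol.
M(NH4NO3) = 2(14.01) + 4(1.008) + 3(16.00) = 80.052 g/mol.
n(HCl) = 158.9 / 36.458 = 4.3584 mol.
Reaction (1): HCl→H2 ratio 2:1 ⇒ n(H2) = 2.1792 mol.
Reaction (2): H2→NH3 ratio 3:2 ⇒ n(NH3) = 1.4528 mol.
Reaction (3): NH3→NH4NO3 ratio 1:1 ⇒ n(NH4NO3) = 1.4528 mol.
Mass of NH4NO3 = 1.4528 × 80.052 = 116.30 g.

116.3 g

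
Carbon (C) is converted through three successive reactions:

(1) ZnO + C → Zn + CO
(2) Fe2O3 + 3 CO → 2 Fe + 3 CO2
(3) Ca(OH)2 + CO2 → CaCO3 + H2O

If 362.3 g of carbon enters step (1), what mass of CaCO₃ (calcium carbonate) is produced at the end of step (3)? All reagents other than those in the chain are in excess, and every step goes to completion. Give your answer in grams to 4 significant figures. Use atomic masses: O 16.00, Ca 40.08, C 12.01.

M(C) = 12.01 g/mol.
M(CaCO3) = 40.08 + 12.01 + 3(16.00) = 100.09 g/mol.
n(C) = 362.3 / 12.01 = 30.167 mol.
Reaction (1): C→CO ratio 1:1 ⇒ n(CO) = 30.167 mol.
Reaction (2): CO→CO2 ratio 3:3 ⇒ n(CO2) = 30.167 mol.
Reaction (3): CO2→CaCO3 ratio 1:1 ⇒ n(CaCO3) = 30.167 mol.
Mass of CaCO3 = 30.167 × 100.09 = 3019.4 g.

3019 g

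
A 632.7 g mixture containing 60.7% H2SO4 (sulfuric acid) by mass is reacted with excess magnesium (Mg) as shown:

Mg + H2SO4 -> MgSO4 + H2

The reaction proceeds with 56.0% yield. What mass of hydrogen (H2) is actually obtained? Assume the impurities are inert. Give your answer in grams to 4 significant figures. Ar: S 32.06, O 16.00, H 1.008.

4.421 g

Pure H2SO4 available = 632.7 g × 0.607 = 384.05 g.
M(H2SO4) = 2(1.008) + 32.06 + 4(16.00) = 98.076 g/mol.
M(H2) = 2(1.008) = 2.016 g/mol.
n(H2SO4) = 384.05 g / 98.076 g/mol = 3.9158 mol.
From the equation the H2SO4:H2 mole ratio is 1:1, so n(H2) = 3.9158 × 1/1 = 3.9158 mol.
Mass of H2 = 3.9158 mol × 2.016 g/mol = 7.8943 g.
Actual mass collected = 7.8943 g × 0.560 = 4.4208 g.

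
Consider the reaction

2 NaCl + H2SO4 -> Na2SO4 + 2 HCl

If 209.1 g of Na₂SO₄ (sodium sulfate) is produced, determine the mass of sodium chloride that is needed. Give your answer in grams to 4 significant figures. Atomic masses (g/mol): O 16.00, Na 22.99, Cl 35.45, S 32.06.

172.1 g

M(Na2SO4) = 2(22.99) + 32.06 + 4(16.00) = 142.04 g/mol.
M(NaCl) = 22.99 + 35.45 = 58.44 g/mol.
n(Na2SO4) = 209.10 g / 142.04 g/mol = 1.4721 mol.
From the equation the Na2SO4:NaCl mole ratio is 1:2, so n(NaCl) = 1.4721 × 2/1 = 2.9442 mol.
Mass of NaCl = 2.9442 mol × 58.44 g/mol = 172.06 g.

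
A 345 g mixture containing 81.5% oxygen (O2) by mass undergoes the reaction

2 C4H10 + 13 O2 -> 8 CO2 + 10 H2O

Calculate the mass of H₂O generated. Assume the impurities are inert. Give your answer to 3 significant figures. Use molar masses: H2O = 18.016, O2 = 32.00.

Mass of pure O2 = 345 g × 0.815 = 281.2 g.
n(O2) = 281.2 g / 32.00 g/mol = 8.787 mol.
From the equation the O2:H2O mole ratio is 13:10, so n(H2O) = 8.787 × 10/13 = 6.759 mol.
Mass of H2O = 6.759 mol × 18.016 g/mol = 121.8 g.

122 g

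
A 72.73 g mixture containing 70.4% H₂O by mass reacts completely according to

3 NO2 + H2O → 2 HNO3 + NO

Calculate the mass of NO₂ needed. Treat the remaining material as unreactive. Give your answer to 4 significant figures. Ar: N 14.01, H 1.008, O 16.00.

Mass of pure H2O = 72.73 g × 0.704 = 51.202 g.
M(H2O) = 2(1.008) + 16.00 = 18.016 g/mol.
M(NO2) = 14.01 + 2(16.00) = 46.01 g/mol.
n(H2O) = 51.202 g / 18.016 g/mol = 2.8420 mol.
From the equation the H2O:NO2 mole ratio is 1:3, so n(NO2) = 2.8420 × 3/1 = 8.5261 mol.
Mass of NO2 = 8.5261 mol × 46.01 g/mol = 392.28 g.

392.3 g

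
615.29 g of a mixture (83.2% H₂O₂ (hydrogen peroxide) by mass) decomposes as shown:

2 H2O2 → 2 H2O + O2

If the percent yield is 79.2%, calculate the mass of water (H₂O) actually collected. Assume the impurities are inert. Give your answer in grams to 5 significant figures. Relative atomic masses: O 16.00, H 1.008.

Pure H2O2 available = 615.29 g × 0.832 = 511.921 g.
M(H2O2) = 2(1.008) + 2(16.00) = 34.016 g/mol.
M(H2O) = 2(1.008) + 16.00 = 18.016 g/mol.
n(H2O2) = 511.921 g / 34.016 g/mol = 15.0494 mol.
From the equation the H2O2:H2O mole ratio is 2:2, so n(H2O) = 15.0494 × 2/2 = 15.0494 mol.
Mass of H2O = 15.0494 mol × 18.016 g/mol = 271.130 g.
Actual mass collected = 271.130 g × 0.792 = 214.735 g.

214.74 g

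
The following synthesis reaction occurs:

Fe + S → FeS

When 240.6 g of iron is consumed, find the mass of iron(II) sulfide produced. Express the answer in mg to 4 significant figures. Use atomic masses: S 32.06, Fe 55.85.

378700 mg

M(Fe) = 55.85 g/mol.
M(FeS) = 55.85 + 32.06 = 87.91 g/mol.
n(Fe) = 240.60 g / 55.85 g/mol = 4.3080 mol.
From the equation the Fe:FeS mole ratio is 1:1, so n(FeS) = 4.3080 × 1/1 = 4.3080 mol.
Mass of FeS = 4.3080 mol × 87.91 g/mol = 378.71 g.
Converting to mg: 378.71 g = 378700 mg.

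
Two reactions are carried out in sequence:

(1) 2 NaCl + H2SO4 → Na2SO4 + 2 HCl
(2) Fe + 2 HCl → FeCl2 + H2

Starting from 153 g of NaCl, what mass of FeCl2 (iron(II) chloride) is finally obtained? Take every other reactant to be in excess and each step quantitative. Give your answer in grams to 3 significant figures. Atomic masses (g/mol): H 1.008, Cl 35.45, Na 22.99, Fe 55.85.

M(NaCl) = 22.99 + 35.45 = 58.44 g/mol.
M(FeCl2) = 55.85 + 2(35.45) = 126.75 g/mol.
n(NaCl) = 153.0 / 58.44 = 2.618 mol.
Step 1 gives a 2:2 ratio of NaCl to HCl, so n(HCl) = 2.618 mol.
In step 2 the HCl:FeCl2 ratio is 2:1, so n(FeCl2) = 1.309 mol.
Mass of FeCl2 = 1.309 × 126.75 = 165.9 g.

166 g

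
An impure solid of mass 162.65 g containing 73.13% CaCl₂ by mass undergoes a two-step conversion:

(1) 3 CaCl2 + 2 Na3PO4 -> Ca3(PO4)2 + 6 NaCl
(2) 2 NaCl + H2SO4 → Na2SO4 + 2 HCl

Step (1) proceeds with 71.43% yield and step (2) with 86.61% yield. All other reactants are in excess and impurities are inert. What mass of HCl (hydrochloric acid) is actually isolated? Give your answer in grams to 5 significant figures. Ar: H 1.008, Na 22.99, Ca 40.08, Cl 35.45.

48.348 g

Pure CaCl2 = 162.65 × 0.7313 = 118.946 g.
M(CaCl2) = 40.08 + 2(35.45) = 110.98 g/mol.
M(HCl) = 1.008 + 35.45 = 36.458 g/mol.
n(CaCl2) = 118.946 / 110.98 = 1.07178 mol.
Step 1 (CaCl2:NaCl = 3:6): theoretical n(NaCl) = 2.14356 mol; at 71.43% yield, n(NaCl) = 1.53114 mol.
Step 2 (NaCl:HCl = 2:2): theoretical n(HCl) = 1.53114 mol, so theoretical mass = 1.53114 × 36.458 = 55.8224 g.
At 86.61% yield, actual mass of HCl = 55.8224 × 0.8661 = 48.3478 g.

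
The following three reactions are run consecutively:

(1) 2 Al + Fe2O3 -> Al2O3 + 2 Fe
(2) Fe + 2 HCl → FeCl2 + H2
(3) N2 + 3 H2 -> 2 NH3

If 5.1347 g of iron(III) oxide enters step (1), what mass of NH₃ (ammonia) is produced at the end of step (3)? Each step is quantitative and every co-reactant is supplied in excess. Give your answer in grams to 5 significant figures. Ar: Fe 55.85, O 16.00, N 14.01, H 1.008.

0.73024 g

M(Fe2O3) = 2(55.85) + 3(16.00) = 159.70 g/mol.
M(NH3) = 14.01 + 3(1.008) = 17.034 g/mol.
n(Fe2O3) = 5.1347 / 159.70 = 0.0321522 mol.
Reaction (1): Fe2O3→Fe ratio 1:2 ⇒ n(Fe) = 0.0643043 mol.
Reaction (2): Fe→H2 ratio 1:1 ⇒ n(H2) = 0.0643043 mol.
Reaction (3): H2→NH3 ratio 3:2 ⇒ n(NH3) = 0.0428695 mol.
Mass of NH3 = 0.0428695 × 17.034 = 0.730240 g.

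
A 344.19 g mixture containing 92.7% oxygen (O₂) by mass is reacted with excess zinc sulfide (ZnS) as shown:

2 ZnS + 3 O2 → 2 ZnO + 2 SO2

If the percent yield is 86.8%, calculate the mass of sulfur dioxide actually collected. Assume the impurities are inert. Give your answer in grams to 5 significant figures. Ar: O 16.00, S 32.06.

Pure O2 available = 344.19 g × 0.927 = 319.064 g.
M(O2) = 2(16.00) = 32.00 g/mol.
M(SO2) = 32.06 + 2(16.00) = 64.06 g/mol.
n(O2) = 319.064 g / 32.00 g/mol = 9.97075 mol.
From the equation the O2:SO2 mole ratio is 3:2, so n(SO2) = 9.97075 × 2/3 = 6.64717 mol.
Mass of SO2 = 6.64717 mol × 64.06 g/mol = 425.818 g.
Actual mass collected = 425.818 g × 0.868 = 369.610 g.

369.61 g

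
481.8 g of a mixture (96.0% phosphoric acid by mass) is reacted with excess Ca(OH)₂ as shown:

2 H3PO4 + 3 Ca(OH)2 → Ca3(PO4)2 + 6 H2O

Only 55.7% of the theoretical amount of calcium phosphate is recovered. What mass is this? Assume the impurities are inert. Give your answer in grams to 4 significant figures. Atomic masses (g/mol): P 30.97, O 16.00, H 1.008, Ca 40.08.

407.7 g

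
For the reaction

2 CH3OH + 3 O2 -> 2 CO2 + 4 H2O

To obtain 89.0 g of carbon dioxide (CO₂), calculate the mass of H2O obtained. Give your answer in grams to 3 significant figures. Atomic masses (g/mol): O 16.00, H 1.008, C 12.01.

72.9 g

M(CO2) = 12.01 + 2(16.00) = 44.01 g/mol.
M(H2O) = 2(1.008) + 16.00 = 18.016 g/mol.
n(CO2) = 89.00 g / 44.01 g/mol = 2.022 mol.
From the equation the CO2:H2O mole ratio is 2:4, so n(H2O) = 2.022 × 4/2 = 4.045 mol.
Mass of H2O = 4.045 mol × 18.016 g/mol = 72.87 g.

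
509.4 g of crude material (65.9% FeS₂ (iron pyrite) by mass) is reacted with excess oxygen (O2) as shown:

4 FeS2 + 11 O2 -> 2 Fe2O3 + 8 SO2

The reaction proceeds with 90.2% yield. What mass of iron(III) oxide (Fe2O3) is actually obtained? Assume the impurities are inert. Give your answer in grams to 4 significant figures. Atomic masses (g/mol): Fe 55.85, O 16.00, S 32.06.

Pure FeS2 available = 509.4 g × 0.659 = 335.69 g.
M(FeS2) = 55.85 + 2(32.06) = 119.97 g/mol.
M(Fe2O3) = 2(55.85) + 3(16.00) = 159.70 g/mol.
n(FeS2) = 335.69 g / 119.97 g/mol = 2.7982 mol.
From the equation the FeS2:Fe2O3 mole ratio is 4:2, so n(Fe2O3) = 2.7982 × 2/4 = 1.3991 mol.
Mass of Fe2O3 = 1.3991 mol × 159.70 g/mol = 223.43 g.
Actual mass collected = 223.43 g × 0.902 = 201.54 g.

201.5 g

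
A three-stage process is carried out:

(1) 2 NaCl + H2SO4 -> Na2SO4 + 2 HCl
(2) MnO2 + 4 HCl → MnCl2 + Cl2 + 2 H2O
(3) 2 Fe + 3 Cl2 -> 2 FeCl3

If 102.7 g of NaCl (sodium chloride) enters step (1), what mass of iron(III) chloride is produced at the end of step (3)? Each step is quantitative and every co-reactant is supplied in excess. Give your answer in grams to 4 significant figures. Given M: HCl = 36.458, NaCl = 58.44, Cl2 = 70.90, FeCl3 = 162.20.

n(NaCl) = 102.7 / 58.44 = 1.7574 mol.
Reaction (1): NaCl→HCl ratio 2:2 ⇒ n(HCl) = 1.7574 mol.
Reaction (2): HCl→Cl2 ratio 4:1 ⇒ n(Cl2) = 0.43934 mol.
Reaction (3): Cl2→FeCl3 ratio 3:2 ⇒ n(FeCl3) = 0.29289 mol.
Mass of FeCl3 = 0.29289 × 162.20 = 47.507 g.

47.51 g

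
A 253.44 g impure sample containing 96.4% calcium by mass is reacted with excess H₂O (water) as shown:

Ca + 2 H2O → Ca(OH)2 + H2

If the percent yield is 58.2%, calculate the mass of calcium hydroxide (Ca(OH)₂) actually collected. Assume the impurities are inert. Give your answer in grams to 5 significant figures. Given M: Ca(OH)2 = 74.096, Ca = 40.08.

262.87 g

Pure Ca available = 253.44 g × 0.964 = 244.316 g.
n(Ca) = 244.316 g / 40.08 g/mol = 6.09571 mol.
From the equation the Ca:Ca(OH)2 mole ratio is 1:1, so n(Ca(OH)2) = 6.09571 × 1/1 = 6.09571 mol.
Mass of Ca(OH)2 = 6.09571 mol × 74.096 g/mol = 451.668 g.
Actual mass collected = 451.668 g × 0.582 = 262.871 g.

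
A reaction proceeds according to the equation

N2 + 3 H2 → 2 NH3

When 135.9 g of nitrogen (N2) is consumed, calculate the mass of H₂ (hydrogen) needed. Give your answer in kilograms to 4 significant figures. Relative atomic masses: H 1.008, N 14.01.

0.02933 kg

M(N2) = 2(14.01) = 28.02 g/mol.
M(H2) = 2(1.008) = 2.016 g/mol.
n(N2) = 135.90 g / 28.02 g/mol = 4.8501 mol.
From the equation the N2:H2 mole ratio is 1:3, so n(H2) = 4.8501 × 3/1 = 14.550 mol.
Mass of H2 = 14.550 mol × 2.016 g/mol = 29.333 g.
Converting to kg: 29.333 g = 0.02933 kg.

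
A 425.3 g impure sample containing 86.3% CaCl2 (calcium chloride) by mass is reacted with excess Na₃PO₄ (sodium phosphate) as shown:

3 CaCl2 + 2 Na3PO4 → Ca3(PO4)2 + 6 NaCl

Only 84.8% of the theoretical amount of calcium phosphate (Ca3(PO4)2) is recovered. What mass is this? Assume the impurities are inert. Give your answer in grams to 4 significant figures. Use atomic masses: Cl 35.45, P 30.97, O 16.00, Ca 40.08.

290.0 g

Pure CaCl2 available = 425.3 g × 0.863 = 367.03 g.
M(CaCl2) = 40.08 + 2(35.45) = 110.98 g/mol.
M(Ca3(PO4)2) = 3(40.08) + 2(30.97) + 8(16.00) = 310.18 g/mol.
n(CaCl2) = 367.03 g / 110.98 g/mol = 3.3072 mol.
From the equation the CaCl2:Ca3(PO4)2 mole ratio is 3:1, so n(Ca3(PO4)2) = 3.3072 × 1/3 = 1.1024 mol.
Mass of Ca3(PO4)2 = 1.1024 mol × 310.18 g/mol = 341.94 g.
Actual mass collected = 341.94 g × 0.848 = 289.97 g.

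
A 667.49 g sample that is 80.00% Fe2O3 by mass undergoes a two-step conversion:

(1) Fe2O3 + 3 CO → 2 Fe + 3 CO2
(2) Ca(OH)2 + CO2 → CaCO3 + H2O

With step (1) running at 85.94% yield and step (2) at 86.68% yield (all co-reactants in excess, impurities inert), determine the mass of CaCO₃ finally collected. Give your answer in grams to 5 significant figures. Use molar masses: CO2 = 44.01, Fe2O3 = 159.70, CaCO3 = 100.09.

747.92 g

Pure Fe2O3 = 667.49 × 0.8000 = 533.992 g.
n(Fe2O3) = 533.992 / 159.70 = 3.34372 mol.
Step 1 (Fe2O3:CO2 = 1:3): theoretical n(CO2) = 10.0312 mol; at 85.94% yield, n(CO2) = 8.62078 mol.
Step 2 (CO2:CaCO3 = 1:1): theoretical n(CaCO3) = 8.62078 mol, so theoretical mass = 8.62078 × 100.09 = 862.854 g.
At 86.68% yield, actual mass of CaCO3 = 862.854 × 0.8668 = 747.922 g.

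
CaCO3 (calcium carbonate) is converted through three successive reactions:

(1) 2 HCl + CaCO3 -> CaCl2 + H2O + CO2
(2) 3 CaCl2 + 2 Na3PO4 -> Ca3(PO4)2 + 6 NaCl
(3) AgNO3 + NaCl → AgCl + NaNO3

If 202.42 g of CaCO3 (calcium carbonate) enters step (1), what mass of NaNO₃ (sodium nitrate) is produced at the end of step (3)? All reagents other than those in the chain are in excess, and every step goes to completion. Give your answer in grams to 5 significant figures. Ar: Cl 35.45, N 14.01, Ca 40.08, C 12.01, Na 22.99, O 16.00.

343.80 g

M(CaCO3) = 40.08 + 12.01 + 3(16.00) = 100.09 g/mol.
M(NaNO3) = 22.99 + 14.01 + 3(16.00) = 85.00 g/mol.
n(CaCO3) = 202.42 / 100.09 = 2.02238 mol.
Reaction (1): CaCO3→CaCl2 ratio 1:1 ⇒ n(CaCl2) = 2.02238 mol.
Reaction (2): CaCl2→NaCl ratio 3:6 ⇒ n(NaCl) = 4.04476 mol.
Reaction (3): NaCl→NaNO3 ratio 1:1 ⇒ n(NaNO3) = 4.04476 mol.
Mass of NaNO3 = 4.04476 × 85.00 = 343.805 g.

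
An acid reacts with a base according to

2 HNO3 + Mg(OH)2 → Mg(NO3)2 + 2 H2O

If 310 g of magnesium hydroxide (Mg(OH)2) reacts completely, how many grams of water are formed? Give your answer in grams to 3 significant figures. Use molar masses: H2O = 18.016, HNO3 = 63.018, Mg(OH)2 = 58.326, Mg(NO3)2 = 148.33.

n(Mg(OH)2) = 310.0 g / 58.326 g/mol = 5.315 mol.
From the equation the Mg(OH)2:H2O mole ratio is 1:2, so n(H2O) = 5.315 × 2/1 = 10.63 mol.
Mass of H2O = 10.63 mol × 18.016 g/mol = 191.5 g.

192 g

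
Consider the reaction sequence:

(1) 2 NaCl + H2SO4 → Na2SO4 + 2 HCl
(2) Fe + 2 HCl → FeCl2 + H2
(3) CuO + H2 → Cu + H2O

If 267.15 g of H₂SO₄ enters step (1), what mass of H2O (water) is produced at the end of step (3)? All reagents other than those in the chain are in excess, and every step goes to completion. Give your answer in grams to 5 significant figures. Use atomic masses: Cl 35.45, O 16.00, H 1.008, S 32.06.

M(H2SO4) = 2(1.008) + 32.06 + 4(16.00) = 98.076 g/mol.
M(H2O) = 2(1.008) + 16.00 = 18.016 g/mol.
n(H2SO4) = 267.15 / 98.076 = 2.72391 mol.
Reaction (1): H2SO4→HCl ratio 1:2 ⇒ n(HCl) = 5.44782 mol.
Reaction (2): HCl→H2 ratio 2:1 ⇒ n(H2) = 2.72391 mol.
Reaction (3): H2→H2O ratio 1:1 ⇒ n(H2O) = 2.72391 mol.
Mass of H2O = 2.72391 × 18.016 = 49.0739 g.

49.074 g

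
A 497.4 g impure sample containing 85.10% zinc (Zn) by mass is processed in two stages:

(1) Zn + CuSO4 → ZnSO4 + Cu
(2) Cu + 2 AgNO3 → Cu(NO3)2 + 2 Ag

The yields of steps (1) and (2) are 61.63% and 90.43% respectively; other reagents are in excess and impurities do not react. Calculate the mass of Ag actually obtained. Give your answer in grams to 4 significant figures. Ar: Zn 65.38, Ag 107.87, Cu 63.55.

Pure Zn = 497.4 × 0.8510 = 423.29 g.
M(Zn) = 65.38 g/mol.
M(Ag) = 107.87 g/mol.
n(Zn) = 423.29 / 65.38 = 6.4743 mol.
Step 1 (Zn:Cu = 1:1): theoretical n(Cu) = 6.4743 mol; at 61.63% yield, n(Cu) = 3.9901 mol.
Step 2 (Cu:Ag = 1:2): theoretical n(Ag) = 7.9802 mol, so theoretical mass = 7.9802 × 107.87 = 860.82 g.
At 90.43% yield, actual mass of Ag = 860.82 × 0.9043 = 778.44 g.

778.4 g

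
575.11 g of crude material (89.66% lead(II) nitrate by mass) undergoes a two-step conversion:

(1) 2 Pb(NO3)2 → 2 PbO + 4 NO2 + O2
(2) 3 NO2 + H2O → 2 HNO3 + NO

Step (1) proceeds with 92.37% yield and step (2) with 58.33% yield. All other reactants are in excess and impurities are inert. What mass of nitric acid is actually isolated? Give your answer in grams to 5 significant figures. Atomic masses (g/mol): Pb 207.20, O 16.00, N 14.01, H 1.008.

Pure Pb(NO3)2 = 575.11 × 0.8966 = 515.644 g.
M(Pb(NO3)2) = 207.20 + 2(14.01) + 6(16.00) = 331.22 g/mol.
M(HNO3) = 1.008 + 14.01 + 3(16.00) = 63.018 g/mol.
n(Pb(NO3)2) = 515.644 / 331.22 = 1.55680 mol.
Step 1 (Pb(NO3)2:NO2 = 2:4): theoretical n(NO2) = 3.11360 mol; at 92.37% yield, n(NO2) = 2.87603 mol.
Step 2 (NO2:HNO3 = 3:2): theoretical n(HNO3) = 1.91736 mol, so theoretical mass = 1.91736 × 63.018 = 120.828 g.
At 58.33% yield, actual mass of HNO3 = 120.828 × 0.5833 = 70.4789 g.

70.479 g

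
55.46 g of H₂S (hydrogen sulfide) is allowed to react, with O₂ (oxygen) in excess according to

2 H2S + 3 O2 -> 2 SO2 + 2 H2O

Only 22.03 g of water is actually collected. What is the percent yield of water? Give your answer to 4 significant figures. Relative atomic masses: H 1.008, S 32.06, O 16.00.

75.13 %

M(H2S) = 2(1.008) + 32.06 = 34.076 g/mol.
M(H2O) = 2(1.008) + 16.00 = 18.016 g/mol.
n(H2S) = 55.460 g / 34.076 g/mol = 1.6275 mol.
From the equation the H2S:H2O mole ratio is 2:2, so n(H2O) = 1.6275 × 2/2 = 1.6275 mol.
Mass of H2O = 1.6275 mol × 18.016 g/mol = 29.322 g.
This is the theoretical yield. Percent yield = 22.03 g / 29.322 g × 100% = 75.132%.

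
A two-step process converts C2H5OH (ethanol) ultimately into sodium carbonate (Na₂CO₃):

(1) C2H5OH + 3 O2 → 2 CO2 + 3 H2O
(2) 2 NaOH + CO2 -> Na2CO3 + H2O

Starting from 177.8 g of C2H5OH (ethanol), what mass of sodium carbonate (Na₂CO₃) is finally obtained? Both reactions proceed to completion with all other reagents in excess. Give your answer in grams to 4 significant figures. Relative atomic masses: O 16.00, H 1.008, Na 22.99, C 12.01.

818.1 g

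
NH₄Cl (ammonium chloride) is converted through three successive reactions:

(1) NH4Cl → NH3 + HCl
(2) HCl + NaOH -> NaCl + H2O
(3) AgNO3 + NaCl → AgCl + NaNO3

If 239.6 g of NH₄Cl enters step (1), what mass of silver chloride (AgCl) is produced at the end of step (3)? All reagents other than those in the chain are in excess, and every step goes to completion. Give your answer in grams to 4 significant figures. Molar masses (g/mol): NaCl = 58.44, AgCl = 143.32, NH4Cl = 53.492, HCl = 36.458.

n(NH4Cl) = 239.6 / 53.492 = 4.4792 mol.
Reaction (1): NH4Cl→HCl ratio 1:1 ⇒ n(HCl) = 4.4792 mol.
Reaction (2): HCl→NaCl ratio 1:1 ⇒ n(NaCl) = 4.4792 mol.
Reaction (3): NaCl→AgCl ratio 1:1 ⇒ n(AgCl) = 4.4792 mol.
Mass of AgCl = 4.4792 × 143.32 = 641.96 g.

642.0 g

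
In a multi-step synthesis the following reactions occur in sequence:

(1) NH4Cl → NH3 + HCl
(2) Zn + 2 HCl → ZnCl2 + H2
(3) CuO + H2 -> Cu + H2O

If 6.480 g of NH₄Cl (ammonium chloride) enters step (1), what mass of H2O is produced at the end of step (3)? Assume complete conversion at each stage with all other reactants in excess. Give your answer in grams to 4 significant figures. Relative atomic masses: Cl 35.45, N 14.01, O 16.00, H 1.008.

1.091 g

M(NH4Cl) = 14.01 + 4(1.008) + 35.45 = 53.492 g/mol.
M(H2O) = 2(1.008) + 16.00 = 18.016 g/mol.
n(NH4Cl) = 6.480 / 53.492 = 0.12114 mol.
Reaction (1): NH4Cl→HCl ratio 1:1 ⇒ n(HCl) = 0.12114 mol.
Reaction (2): HCl→H2 ratio 2:1 ⇒ n(H2) = 0.060570 mol.
Reaction (3): H2→H2O ratio 1:1 ⇒ n(H2O) = 0.060570 mol.
Mass of H2O = 0.060570 × 18.016 = 1.0912 g.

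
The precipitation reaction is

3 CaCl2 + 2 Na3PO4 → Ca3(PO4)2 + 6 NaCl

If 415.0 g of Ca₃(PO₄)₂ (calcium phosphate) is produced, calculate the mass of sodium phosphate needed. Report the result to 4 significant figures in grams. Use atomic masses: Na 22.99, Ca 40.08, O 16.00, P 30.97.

438.7 g

M(Ca3(PO4)2) = 3(40.08) + 2(30.97) + 8(16.00) = 310.18 g/mol.
M(Na3PO4) = 3(22.99) + 30.97 + 4(16.00) = 163.94 g/mol.
n(Ca3(PO4)2) = 415.00 g / 310.18 g/mol = 1.3379 mol.
From the equation the Ca3(PO4)2:Na3PO4 mole ratio is 1:2, so n(Na3PO4) = 1.3379 × 2/1 = 2.6759 mol.
Mass of Na3PO4 = 2.6759 mol × 163.94 g/mol = 438.68 g.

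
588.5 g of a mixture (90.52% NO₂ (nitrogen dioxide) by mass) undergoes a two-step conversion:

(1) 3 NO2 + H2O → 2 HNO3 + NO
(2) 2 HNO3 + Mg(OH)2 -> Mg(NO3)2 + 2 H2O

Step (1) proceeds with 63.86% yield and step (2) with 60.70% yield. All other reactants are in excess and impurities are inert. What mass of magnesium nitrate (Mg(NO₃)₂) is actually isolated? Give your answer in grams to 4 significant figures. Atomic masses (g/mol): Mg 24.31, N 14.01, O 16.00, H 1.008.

221.9 g

Pure NO2 = 588.5 × 0.9052 = 532.71 g.
M(NO2) = 14.01 + 2(16.00) = 46.01 g/mol.
M(Mg(NO3)2) = 24.31 + 2(14.01) + 6(16.00) = 148.33 g/mol.
n(NO2) = 532.71 / 46.01 = 11.578 mol.
Step 1 (NO2:HNO3 = 3:2): theoretical n(HNO3) = 7.7188 mol; at 63.86% yield, n(HNO3) = 4.9292 mol.
Step 2 (HNO3:Mg(NO3)2 = 2:1): theoretical n(Mg(NO3)2) = 2.4646 mol, so theoretical mass = 2.4646 × 148.33 = 365.57 g.
At 60.70% yield, actual mass of Mg(NO3)2 = 365.57 × 0.6070 = 221.90 g.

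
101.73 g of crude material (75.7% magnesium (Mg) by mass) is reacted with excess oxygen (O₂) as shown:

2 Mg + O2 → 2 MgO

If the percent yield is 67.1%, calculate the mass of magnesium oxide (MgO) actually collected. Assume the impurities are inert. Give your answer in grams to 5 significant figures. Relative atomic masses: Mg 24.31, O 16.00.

Pure Mg available = 101.73 g × 0.757 = 77.0096 g.
M(Mg) = 24.31 g/mol.
M(MgO) = 24.31 + 16.00 = 40.31 g/mol.
n(Mg) = 77.0096 g / 24.31 g/mol = 3.16782 mol.
From the equation the Mg:MgO mole ratio is 2:2, so n(MgO) = 3.16782 × 2/2 = 3.16782 mol.
Mass of MgO = 3.16782 mol × 40.31 g/mol = 127.695 g.
Actual mass collected = 127.695 g × 0.671 = 85.6831 g.

85.683 g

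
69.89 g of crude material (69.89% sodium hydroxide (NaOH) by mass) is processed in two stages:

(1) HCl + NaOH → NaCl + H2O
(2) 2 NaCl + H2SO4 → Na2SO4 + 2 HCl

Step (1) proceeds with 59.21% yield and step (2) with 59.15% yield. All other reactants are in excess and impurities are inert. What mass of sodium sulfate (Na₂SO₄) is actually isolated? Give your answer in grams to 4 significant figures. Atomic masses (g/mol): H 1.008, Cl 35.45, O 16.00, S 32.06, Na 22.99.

30.38 g

Pure NaOH = 69.89 × 0.6989 = 48.846 g.
M(NaOH) = 22.99 + 16.00 + 1.008 = 39.998 g/mol.
M(Na2SO4) = 2(22.99) + 32.06 + 4(16.00) = 142.04 g/mol.
n(NaOH) = 48.846 / 39.998 = 1.2212 mol.
Step 1 (NaOH:NaCl = 1:1): theoretical n(NaCl) = 1.2212 mol; at 59.21% yield, n(NaCl) = 0.72308 mol.
Step 2 (NaCl:Na2SO4 = 2:1): theoretical n(Na2SO4) = 0.36154 mol, so theoretical mass = 0.36154 × 142.04 = 51.353 g.
At 59.15% yield, actual mass of Na2SO4 = 51.353 × 0.5915 = 30.375 g.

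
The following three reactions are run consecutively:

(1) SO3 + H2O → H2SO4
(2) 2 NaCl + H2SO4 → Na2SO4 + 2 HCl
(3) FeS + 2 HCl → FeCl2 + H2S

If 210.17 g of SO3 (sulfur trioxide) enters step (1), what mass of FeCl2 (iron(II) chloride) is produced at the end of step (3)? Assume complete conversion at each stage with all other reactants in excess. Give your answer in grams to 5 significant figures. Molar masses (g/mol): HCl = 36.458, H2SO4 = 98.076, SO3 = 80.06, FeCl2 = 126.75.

n(SO3) = 210.17 / 80.06 = 2.62516 mol.
Reaction (1): SO3→H2SO4 ratio 1:1 ⇒ n(H2SO4) = 2.62516 mol.
Reaction (2): H2SO4→HCl ratio 1:2 ⇒ n(HCl) = 5.25031 mol.
Reaction (3): HCl→FeCl2 ratio 2:1 ⇒ n(FeCl2) = 2.62516 mol.
Mass of FeCl2 = 2.62516 × 126.75 = 332.739 g.

332.74 g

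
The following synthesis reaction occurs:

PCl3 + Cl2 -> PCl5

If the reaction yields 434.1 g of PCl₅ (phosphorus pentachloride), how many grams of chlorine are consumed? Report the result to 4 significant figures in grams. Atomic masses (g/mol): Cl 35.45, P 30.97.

M(PCl5) = 30.97 + 5(35.45) = 208.22 g/mol.
M(Cl2) = 2(35.45) = 70.90 g/mol.
n(PCl5) = 434.10 g / 208.22 g/mol = 2.0848 mol.
From the equation the PCl5:Cl2 mole ratio is 1:1, so n(Cl2) = 2.0848 × 1/1 = 2.0848 mol.
Mass of Cl2 = 2.0848 mol × 70.90 g/mol = 147.81 g.

147.8 g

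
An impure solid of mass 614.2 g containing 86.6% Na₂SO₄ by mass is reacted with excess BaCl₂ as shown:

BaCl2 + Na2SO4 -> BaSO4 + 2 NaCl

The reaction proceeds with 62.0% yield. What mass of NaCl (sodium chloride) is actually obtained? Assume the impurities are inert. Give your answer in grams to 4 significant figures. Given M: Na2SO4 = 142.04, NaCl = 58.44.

271.4 g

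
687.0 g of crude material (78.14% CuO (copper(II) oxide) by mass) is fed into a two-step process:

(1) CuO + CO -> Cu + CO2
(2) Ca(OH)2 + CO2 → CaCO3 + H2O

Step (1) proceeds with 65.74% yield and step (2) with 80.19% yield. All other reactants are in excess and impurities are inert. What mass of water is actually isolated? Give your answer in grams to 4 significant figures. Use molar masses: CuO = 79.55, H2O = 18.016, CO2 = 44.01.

Pure CuO = 687.0 × 0.7814 = 536.82 g.
n(CuO) = 536.82 / 79.55 = 6.7482 mol.
Step 1 (CuO:CO2 = 1:1): theoretical n(CO2) = 6.7482 mol; at 65.74% yield, n(CO2) = 4.4363 mol.
Step 2 (CO2:H2O = 1:1): theoretical n(H2O) = 4.4363 mol, so theoretical mass = 4.4363 × 18.016 = 79.924 g.
At 80.19% yield, actual mass of H2O = 79.924 × 0.8019 = 64.091 g.

64.09 g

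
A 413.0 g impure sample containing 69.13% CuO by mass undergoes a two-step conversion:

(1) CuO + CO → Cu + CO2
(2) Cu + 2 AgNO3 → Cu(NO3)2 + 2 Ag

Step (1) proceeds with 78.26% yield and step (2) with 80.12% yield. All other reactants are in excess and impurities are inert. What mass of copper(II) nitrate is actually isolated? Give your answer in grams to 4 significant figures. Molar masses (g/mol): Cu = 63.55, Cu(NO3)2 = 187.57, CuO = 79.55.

422.1 g

Pure CuO = 413.0 × 0.6913 = 285.51 g.
n(CuO) = 285.51 / 79.55 = 3.5890 mol.
Step 1 (CuO:Cu = 1:1): theoretical n(Cu) = 3.5890 mol; at 78.26% yield, n(Cu) = 2.8088 mol.
Step 2 (Cu:Cu(NO3)2 = 1:1): theoretical n(Cu(NO3)2) = 2.8088 mol, so theoretical mass = 2.8088 × 187.57 = 526.84 g.
At 80.12% yield, actual mass of Cu(NO3)2 = 526.84 × 0.8012 = 422.11 g.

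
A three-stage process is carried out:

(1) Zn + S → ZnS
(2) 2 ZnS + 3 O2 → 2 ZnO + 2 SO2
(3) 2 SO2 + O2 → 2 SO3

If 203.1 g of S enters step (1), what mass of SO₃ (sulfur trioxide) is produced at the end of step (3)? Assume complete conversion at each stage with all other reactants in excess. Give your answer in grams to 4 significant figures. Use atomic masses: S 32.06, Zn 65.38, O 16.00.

507.2 g

M(S) = 32.06 g/mol.
M(SO3) = 32.06 + 3(16.00) = 80.06 g/mol.
n(S) = 203.1 / 32.06 = 6.3350 mol.
Reaction (1): S→ZnS ratio 1:1 ⇒ n(ZnS) = 6.3350 mol.
Reaction (2): ZnS→SO2 ratio 2:2 ⇒ n(SO2) = 6.3350 mol.
Reaction (3): SO2→SO3 ratio 2:2 ⇒ n(SO3) = 6.3350 mol.
Mass of SO3 = 6.3350 × 80.06 = 507.18 g.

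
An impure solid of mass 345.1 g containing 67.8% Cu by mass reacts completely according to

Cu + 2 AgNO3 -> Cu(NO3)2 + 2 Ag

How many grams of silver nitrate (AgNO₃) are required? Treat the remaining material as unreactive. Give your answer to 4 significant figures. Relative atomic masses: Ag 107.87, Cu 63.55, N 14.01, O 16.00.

Mass of pure Cu = 345.1 g × 0.678 = 233.98 g.
M(Cu) = 63.55 g/mol.
M(AgNO3) = 107.87 + 14.01 + 3(16.00) = 169.88 g/mol.
n(Cu) = 233.98 g / 63.55 g/mol = 3.6818 mol.
From the equation the Cu:AgNO3 mole ratio is 1:2, so n(AgNO3) = 3.6818 × 2/1 = 7.3636 mol.
Mass of AgNO3 = 7.3636 mol × 169.88 g/mol = 1250.9 g.

1251 g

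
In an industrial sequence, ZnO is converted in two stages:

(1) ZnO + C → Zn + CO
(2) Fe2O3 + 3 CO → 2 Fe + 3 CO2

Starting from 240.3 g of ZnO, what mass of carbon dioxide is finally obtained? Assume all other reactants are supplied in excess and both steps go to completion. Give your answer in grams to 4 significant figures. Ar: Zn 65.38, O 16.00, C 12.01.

130.0 g

M(ZnO) = 65.38 + 16.00 = 81.38 g/mol.
M(CO2) = 12.01 + 2(16.00) = 44.01 g/mol.
n(ZnO) = 240.30 / 81.38 = 2.9528 mol.
Step 1 gives a 1:1 ratio of ZnO to CO, so n(CO) = 2.9528 mol.
In step 2 the CO:CO2 ratio is 3:3, so n(CO2) = 2.9528 mol.
Mass of CO2 = 2.9528 × 44.01 = 129.95 g.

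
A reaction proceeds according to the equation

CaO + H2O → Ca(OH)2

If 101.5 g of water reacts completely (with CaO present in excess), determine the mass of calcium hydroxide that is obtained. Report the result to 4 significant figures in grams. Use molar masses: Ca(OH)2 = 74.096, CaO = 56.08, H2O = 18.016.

417.4 g

n(H2O) = 101.50 g / 18.016 g/mol = 5.6339 mol.
From the equation the H2O:Ca(OH)2 mole ratio is 1:1, so n(Ca(OH)2) = 5.6339 × 1/1 = 5.6339 mol.
Mass of Ca(OH)2 = 5.6339 mol × 74.096 g/mol = 417.45 g.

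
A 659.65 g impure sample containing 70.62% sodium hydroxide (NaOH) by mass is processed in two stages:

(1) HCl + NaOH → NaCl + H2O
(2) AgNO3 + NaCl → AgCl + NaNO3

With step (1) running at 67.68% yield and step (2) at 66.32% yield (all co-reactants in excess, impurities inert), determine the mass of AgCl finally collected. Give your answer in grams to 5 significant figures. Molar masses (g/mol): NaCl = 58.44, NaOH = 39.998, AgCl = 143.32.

Pure NaOH = 659.65 × 0.7062 = 465.845 g.
n(NaOH) = 465.845 / 39.998 = 11.6467 mol.
Step 1 (NaOH:NaCl = 1:1): theoretical n(NaCl) = 11.6467 mol; at 67.68% yield, n(NaCl) = 7.88249 mol.
Step 2 (NaCl:AgCl = 1:1): theoretical n(AgCl) = 7.88249 mol, so theoretical mass = 7.88249 × 143.32 = 1129.72 g.
At 66.32% yield, actual mass of AgCl = 1129.72 × 0.6632 = 749.229 g.

749.23 g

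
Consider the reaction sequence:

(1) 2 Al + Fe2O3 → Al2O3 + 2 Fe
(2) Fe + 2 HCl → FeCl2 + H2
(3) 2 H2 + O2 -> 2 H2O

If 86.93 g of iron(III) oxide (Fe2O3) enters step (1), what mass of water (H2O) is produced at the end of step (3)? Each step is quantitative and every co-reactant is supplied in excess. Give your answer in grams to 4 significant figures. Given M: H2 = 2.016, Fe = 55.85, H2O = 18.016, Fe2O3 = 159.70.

19.61 g

n(Fe2O3) = 86.93 / 159.70 = 0.54433 mol.
Reaction (1): Fe2O3→Fe ratio 1:2 ⇒ n(Fe) = 1.0887 mol.
Reaction (2): Fe→H2 ratio 1:1 ⇒ n(H2) = 1.0887 mol.
Reaction (3): H2→H2O ratio 2:2 ⇒ n(H2O) = 1.0887 mol.
Mass of H2O = 1.0887 × 18.016 = 19.613 g.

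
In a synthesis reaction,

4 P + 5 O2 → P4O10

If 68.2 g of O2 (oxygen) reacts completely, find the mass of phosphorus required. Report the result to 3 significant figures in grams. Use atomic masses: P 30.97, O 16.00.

52.8 g

M(O2) = 2(16.00) = 32.00 g/mol.
M(P) = 30.97 g/mol.
n(O2) = 68.20 g / 32.00 g/mol = 2.131 mol.
From the equation the O2:P mole ratio is 5:4, so n(P) = 2.131 × 4/5 = 1.705 mol.
Mass of P = 1.705 mol × 30.97 g/mol = 52.80 g.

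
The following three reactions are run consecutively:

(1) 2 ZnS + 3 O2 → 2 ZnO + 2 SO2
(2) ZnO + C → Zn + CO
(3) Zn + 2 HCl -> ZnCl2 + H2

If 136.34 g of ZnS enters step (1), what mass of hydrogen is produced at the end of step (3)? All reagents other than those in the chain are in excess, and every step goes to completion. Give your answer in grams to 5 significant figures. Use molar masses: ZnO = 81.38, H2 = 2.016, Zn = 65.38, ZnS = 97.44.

2.8208 g

n(ZnS) = 136.34 / 97.44 = 1.39922 mol.
Reaction (1): ZnS→ZnO ratio 2:2 ⇒ n(ZnO) = 1.39922 mol.
Reaction (2): ZnO→Zn ratio 1:1 ⇒ n(Zn) = 1.39922 mol.
Reaction (3): Zn→H2 ratio 1:1 ⇒ n(H2) = 1.39922 mol.
Mass of H2 = 1.39922 × 2.016 = 2.82083 g.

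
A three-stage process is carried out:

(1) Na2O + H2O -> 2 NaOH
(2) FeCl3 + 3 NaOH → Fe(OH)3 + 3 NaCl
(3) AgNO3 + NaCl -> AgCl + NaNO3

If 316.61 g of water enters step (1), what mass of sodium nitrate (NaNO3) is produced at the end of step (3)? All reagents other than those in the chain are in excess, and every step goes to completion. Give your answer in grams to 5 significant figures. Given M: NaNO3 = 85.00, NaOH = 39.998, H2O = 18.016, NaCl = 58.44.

2987.5 g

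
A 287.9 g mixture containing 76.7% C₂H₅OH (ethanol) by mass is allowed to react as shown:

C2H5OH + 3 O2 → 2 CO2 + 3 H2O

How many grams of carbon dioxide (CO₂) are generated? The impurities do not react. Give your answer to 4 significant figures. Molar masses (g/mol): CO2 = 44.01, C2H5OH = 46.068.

421.9 g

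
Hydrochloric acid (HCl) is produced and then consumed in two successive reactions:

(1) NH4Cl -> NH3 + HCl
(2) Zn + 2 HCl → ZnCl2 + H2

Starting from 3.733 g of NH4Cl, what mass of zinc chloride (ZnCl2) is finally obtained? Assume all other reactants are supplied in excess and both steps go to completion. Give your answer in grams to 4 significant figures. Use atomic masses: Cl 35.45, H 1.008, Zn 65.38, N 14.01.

4.755 g

M(NH4Cl) = 14.01 + 4(1.008) + 35.45 = 53.492 g/mol.
M(ZnCl2) = 65.38 + 2(35.45) = 136.28 g/mol.
n(NH4Cl) = 3.7330 / 53.492 = 0.069786 mol.
Step 1 gives a 1:1 ratio of NH4Cl to HCl, so n(HCl) = 0.069786 mol.
In step 2 the HCl:ZnCl2 ratio is 2:1, so n(ZnCl2) = 0.034893 mol.
Mass of ZnCl2 = 0.034893 × 136.28 = 4.7552 g.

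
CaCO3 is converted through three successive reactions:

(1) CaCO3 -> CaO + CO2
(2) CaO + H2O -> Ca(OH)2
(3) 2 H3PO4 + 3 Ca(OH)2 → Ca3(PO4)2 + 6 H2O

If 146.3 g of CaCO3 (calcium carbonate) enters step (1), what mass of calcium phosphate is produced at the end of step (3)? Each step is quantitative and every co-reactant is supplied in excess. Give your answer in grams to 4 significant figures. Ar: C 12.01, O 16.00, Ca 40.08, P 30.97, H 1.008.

M(CaCO3) = 40.08 + 12.01 + 3(16.00) = 100.09 g/mol.
M(Ca3(PO4)2) = 3(40.08) + 2(30.97) + 8(16.00) = 310.18 g/mol.
n(CaCO3) = 146.3 / 100.09 = 1.4617 mol.
Reaction (1): CaCO3→CaO ratio 1:1 ⇒ n(CaO) = 1.4617 mol.
Reaction (2): CaO→Ca(OH)2 ratio 1:1 ⇒ n(Ca(OH)2) = 1.4617 mol.
Reaction (3): Ca(OH)2→Ca3(PO4)2 ratio 3:1 ⇒ n(Ca3(PO4)2) = 0.48723 mol.
Mass of Ca3(PO4)2 = 0.48723 × 310.18 = 151.13 g.

151.1 g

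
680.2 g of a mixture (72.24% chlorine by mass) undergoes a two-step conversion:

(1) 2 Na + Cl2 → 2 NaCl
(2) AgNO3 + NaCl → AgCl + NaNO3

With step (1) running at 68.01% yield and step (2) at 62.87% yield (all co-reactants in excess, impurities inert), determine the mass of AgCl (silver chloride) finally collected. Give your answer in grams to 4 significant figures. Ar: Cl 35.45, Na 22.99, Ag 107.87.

Pure Cl2 = 680.2 × 0.7224 = 491.38 g.
M(Cl2) = 2(35.45) = 70.90 g/mol.
M(AgCl) = 107.87 + 35.45 = 143.32 g/mol.
n(Cl2) = 491.38 / 70.90 = 6.9306 mol.
Step 1 (Cl2:NaCl = 1:2): theoretical n(NaCl) = 13.861 mol; at 68.01% yield, n(NaCl) = 9.4269 mol.
Step 2 (NaCl:AgCl = 1:1): theoretical n(AgCl) = 9.4269 mol, so theoretical mass = 9.4269 × 143.32 = 1351.1 g.
At 62.87% yield, actual mass of AgCl = 1351.1 × 0.6287 = 849.42 g.

849.4 g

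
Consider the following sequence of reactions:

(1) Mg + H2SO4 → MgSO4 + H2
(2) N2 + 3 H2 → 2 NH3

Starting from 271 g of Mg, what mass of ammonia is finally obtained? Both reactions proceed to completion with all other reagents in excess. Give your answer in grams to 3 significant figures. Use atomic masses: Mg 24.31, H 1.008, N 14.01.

M(Mg) = 24.31 g/mol.
M(NH3) = 14.01 + 3(1.008) = 17.034 g/mol.
n(Mg) = 271.0 / 24.31 = 11.15 mol.
Step 1 gives a 1:1 ratio of Mg to H2, so n(H2) = 11.15 mol.
In step 2 the H2:NH3 ratio is 3:2, so n(NH3) = 7.432 mol.
Mass of NH3 = 7.432 × 17.034 = 126.6 g.

127 g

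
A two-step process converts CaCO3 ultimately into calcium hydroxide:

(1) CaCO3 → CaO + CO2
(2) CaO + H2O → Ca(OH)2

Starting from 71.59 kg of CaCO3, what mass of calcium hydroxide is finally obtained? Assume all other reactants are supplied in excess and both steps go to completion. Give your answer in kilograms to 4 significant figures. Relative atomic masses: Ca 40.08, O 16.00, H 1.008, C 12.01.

53.00 kg

M(CaCO3) = 40.08 + 12.01 + 3(16.00) = 100.09 g/mol.
M(Ca(OH)2) = 40.08 + 2(16.00) + 2(1.008) = 74.096 g/mol.
71.59 kg = 71590 g.
n(CaCO3) = 71590 / 100.09 = 715.26 mol.
Step 1 gives a 1:1 ratio of CaCO3 to CaO, so n(CaO) = 715.26 mol.
In step 2 the CaO:Ca(OH)2 ratio is 1:1, so n(Ca(OH)2) = 715.26 mol.
Mass of Ca(OH)2 = 715.26 × 74.096 = 52998 g = 53.00 kg.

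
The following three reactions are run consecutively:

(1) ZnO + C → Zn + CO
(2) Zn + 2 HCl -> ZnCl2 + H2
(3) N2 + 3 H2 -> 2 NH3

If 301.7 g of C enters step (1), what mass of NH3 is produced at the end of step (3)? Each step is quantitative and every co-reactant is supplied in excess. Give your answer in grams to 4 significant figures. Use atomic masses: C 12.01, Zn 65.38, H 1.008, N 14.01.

M(C) = 12.01 g/mol.
M(NH3) = 14.01 + 3(1.008) = 17.034 g/mol.
n(C) = 301.7 / 12.01 = 25.121 mol.
Reaction (1): C→Zn ratio 1:1 ⇒ n(Zn) = 25.121 mol.
Reaction (2): Zn→H2 ratio 1:1 ⇒ n(H2) = 25.121 mol.
Reaction (3): H2→NH3 ratio 3:2 ⇒ n(NH3) = 16.747 mol.
Mass of NH3 = 16.747 × 17.034 = 285.27 g.

285.3 g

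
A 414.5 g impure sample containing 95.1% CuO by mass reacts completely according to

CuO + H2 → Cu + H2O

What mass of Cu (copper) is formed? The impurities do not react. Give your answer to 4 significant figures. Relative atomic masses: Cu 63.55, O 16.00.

314.9 g

Mass of pure CuO = 414.5 g × 0.951 = 394.19 g.
M(CuO) = 63.55 + 16.00 = 79.55 g/mol.
M(Cu) = 63.55 g/mol.
n(CuO) = 394.19 g / 79.55 g/mol = 4.9552 mol.
From the equation the CuO:Cu mole ratio is 1:1, so n(Cu) = 4.9552 × 1/1 = 4.9552 mol.
Mass of Cu = 4.9552 mol × 63.55 g/mol = 314.91 g.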